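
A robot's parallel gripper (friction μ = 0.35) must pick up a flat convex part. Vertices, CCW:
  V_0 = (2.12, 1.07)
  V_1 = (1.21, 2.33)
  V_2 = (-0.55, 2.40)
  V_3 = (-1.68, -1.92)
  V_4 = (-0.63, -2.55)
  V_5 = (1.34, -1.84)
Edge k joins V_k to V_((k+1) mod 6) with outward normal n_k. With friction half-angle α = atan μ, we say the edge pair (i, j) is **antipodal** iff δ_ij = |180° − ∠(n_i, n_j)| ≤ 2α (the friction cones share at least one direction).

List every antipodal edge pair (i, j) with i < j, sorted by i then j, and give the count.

count = 4; pairs: (0,3), (1,3), (1,4), (2,5)

α = atan 0.35 = 19.29°;  2α = 38.58°
n_0 = (+0.8107, +0.5855)
n_1 = (+0.0397, +0.9992)
n_2 = (-0.9675, +0.2531)
n_3 = (-0.5145, -0.8575)
n_4 = (+0.3391, -0.9408)
n_5 = (+0.9659, -0.2589)
  (0,1): δ = 128.12°  ·
  (0,2): δ = 50.50°  ·
  (0,3): δ = 23.20°  ✓
  (0,4): δ = 73.98°  ·
  (0,5): δ = 129.16°  ·
  (1,2): δ = 102.38°  ·
  (1,3): δ = 28.69°  ✓
  (1,4): δ = 22.10°  ✓
  (1,5): δ = 77.27°  ·
  (2,3): δ = 106.31°  ·
  (2,4): δ = 55.52°  ·
  (2,5): δ = 0.35°  ✓
  (3,4): δ = 129.22°  ·
  (3,5): δ = 74.04°  ·
  (4,5): δ = 124.82°  ·
antipodal pairs: 4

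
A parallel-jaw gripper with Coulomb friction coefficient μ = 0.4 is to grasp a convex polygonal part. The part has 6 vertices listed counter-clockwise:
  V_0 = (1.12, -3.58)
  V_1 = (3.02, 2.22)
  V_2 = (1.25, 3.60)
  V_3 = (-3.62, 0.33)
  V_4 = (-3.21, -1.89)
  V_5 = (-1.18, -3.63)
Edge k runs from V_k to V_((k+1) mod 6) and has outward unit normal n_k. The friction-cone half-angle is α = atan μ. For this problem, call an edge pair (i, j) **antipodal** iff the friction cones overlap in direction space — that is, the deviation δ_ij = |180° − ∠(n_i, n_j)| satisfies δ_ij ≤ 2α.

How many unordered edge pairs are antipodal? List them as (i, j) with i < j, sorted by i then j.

α = atan 0.4 = 21.80°;  2α = 43.60°
n_0 = (+0.9503, -0.3113)
n_1 = (+0.6149, +0.7886)
n_2 = (-0.5575, +0.8302)
n_3 = (-0.9834, -0.1816)
n_4 = (-0.6508, -0.7593)
n_5 = (+0.0217, -0.9998)
  (0,1): δ = 109.80°  ·
  (0,2): δ = 37.98°  ✓
  (0,3): δ = 28.60°  ✓
  (0,4): δ = 67.54°  ·
  (0,5): δ = 109.38°  ·
  (1,2): δ = 108.18°  ·
  (1,3): δ = 41.59°  ✓
  (1,4): δ = 2.66°  ✓
  (1,5): δ = 39.19°  ✓
  (2,3): δ = 113.42°  ·
  (2,4): δ = 74.48°  ·
  (2,5): δ = 32.63°  ✓
  (3,4): δ = 141.07°  ·
  (3,5): δ = 99.22°  ·
  (4,5): δ = 138.15°  ·
antipodal pairs: 6

count = 6; pairs: (0,2), (0,3), (1,3), (1,4), (1,5), (2,5)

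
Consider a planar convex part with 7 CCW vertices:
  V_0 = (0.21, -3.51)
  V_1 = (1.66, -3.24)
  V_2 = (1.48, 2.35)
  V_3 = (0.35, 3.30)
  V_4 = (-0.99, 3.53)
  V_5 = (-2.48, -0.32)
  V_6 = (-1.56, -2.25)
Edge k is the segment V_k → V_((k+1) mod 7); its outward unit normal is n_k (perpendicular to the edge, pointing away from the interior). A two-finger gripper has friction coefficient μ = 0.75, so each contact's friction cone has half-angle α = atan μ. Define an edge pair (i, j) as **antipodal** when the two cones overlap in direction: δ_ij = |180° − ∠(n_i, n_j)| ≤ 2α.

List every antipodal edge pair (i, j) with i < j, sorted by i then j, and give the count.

α = atan 0.75 = 36.87°;  2α = 73.74°
n_0 = (+0.1831, -0.9831)
n_1 = (+0.9995, +0.0322)
n_2 = (+0.6435, +0.7654)
n_3 = (+0.1692, +0.9856)
n_4 = (-0.9326, +0.3609)
n_5 = (-0.9027, -0.4303)
n_6 = (-0.5799, -0.8147)
  (0,1): δ = 98.70°  ·
  (0,2): δ = 50.60°  ✓
  (0,3): δ = 20.29°  ✓
  (0,4): δ = 58.29°  ✓
  (0,5): δ = 104.94°  ·
  (0,6): δ = 134.01°  ·
  (1,2): δ = 131.90°  ·
  (1,3): δ = 101.58°  ·
  (1,4): δ = 23.00°  ✓
  (1,5): δ = 23.64°  ✓
  (1,6): δ = 52.71°  ✓
  (2,3): δ = 149.69°  ·
  (2,4): δ = 71.10°  ✓
  (2,5): δ = 24.46°  ✓
  (2,6): δ = 4.61°  ✓
  (3,4): δ = 101.42°  ·
  (3,5): δ = 54.77°  ✓
  (3,6): δ = 25.71°  ✓
  (4,5): δ = 133.36°  ·
  (4,6): δ = 104.29°  ·
  (5,6): δ = 150.93°  ·
antipodal pairs: 11

count = 11; pairs: (0,2), (0,3), (0,4), (1,4), (1,5), (1,6), (2,4), (2,5), (2,6), (3,5), (3,6)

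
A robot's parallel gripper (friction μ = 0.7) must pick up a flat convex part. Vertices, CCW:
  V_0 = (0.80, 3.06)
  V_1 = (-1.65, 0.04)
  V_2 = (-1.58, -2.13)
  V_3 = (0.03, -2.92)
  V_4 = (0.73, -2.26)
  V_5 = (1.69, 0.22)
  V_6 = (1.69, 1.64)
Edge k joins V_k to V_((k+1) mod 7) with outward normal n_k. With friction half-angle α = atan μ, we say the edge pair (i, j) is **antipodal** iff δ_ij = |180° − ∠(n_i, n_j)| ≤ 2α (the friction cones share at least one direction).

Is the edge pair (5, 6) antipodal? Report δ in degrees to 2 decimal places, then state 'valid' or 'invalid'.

α = atan 0.7 = 34.99°;  2α = 69.98°
edge 5: e_5 = (+0.00, +1.42);  n_5 = (+1.0000, -0.0000)
edge 6: e_6 = (-0.89, +1.42);  n_6 = (+0.8473, +0.5311)
∠(n_5, n_6) = 32.08°
δ = |180° − 32.08°| = 147.92°
147.92° > 2α = 69.98°  →  invalid

δ = 147.92°, invalid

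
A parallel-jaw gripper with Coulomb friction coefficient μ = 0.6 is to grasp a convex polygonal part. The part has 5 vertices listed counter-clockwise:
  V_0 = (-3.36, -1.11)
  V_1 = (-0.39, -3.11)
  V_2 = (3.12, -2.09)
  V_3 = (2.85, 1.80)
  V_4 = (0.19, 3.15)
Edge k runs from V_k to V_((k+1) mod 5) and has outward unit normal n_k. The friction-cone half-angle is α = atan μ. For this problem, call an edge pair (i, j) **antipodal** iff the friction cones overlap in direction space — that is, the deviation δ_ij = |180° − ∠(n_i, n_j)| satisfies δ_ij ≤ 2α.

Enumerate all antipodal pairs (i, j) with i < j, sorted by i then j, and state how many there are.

count = 5; pairs: (0,2), (0,3), (1,3), (1,4), (2,4)

α = atan 0.6 = 30.96°;  2α = 61.93°
n_0 = (-0.5586, -0.8295)
n_1 = (+0.2791, -0.9603)
n_2 = (+0.9976, +0.0692)
n_3 = (+0.4526, +0.8917)
n_4 = (-0.7682, +0.6402)
  (0,1): δ = 129.84°  ·
  (0,2): δ = 52.07°  ✓
  (0,3): δ = 7.05°  ✓
  (0,4): δ = 84.15°  ·
  (1,2): δ = 102.23°  ·
  (1,3): δ = 43.11°  ✓
  (1,4): δ = 33.99°  ✓
  (2,3): δ = 120.88°  ·
  (2,4): δ = 43.78°  ✓
  (3,4): δ = 102.90°  ·
antipodal pairs: 5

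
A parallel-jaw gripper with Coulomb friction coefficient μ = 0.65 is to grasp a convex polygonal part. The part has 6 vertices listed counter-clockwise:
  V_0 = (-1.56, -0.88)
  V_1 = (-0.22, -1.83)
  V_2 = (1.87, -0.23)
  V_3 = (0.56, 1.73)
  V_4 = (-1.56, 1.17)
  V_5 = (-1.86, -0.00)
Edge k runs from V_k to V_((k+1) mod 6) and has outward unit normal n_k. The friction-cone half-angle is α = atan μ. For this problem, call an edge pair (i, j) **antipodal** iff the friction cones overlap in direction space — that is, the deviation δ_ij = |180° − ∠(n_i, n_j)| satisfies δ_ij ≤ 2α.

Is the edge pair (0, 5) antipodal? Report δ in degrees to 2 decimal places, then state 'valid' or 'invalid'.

δ = 144.16°, invalid

α = atan 0.65 = 33.02°;  2α = 66.05°
edge 0: e_0 = (+1.34, -0.95);  n_0 = (-0.5784, -0.8158)
edge 5: e_5 = (+0.30, -0.88);  n_5 = (-0.9465, -0.3227)
∠(n_0, n_5) = 35.84°
δ = |180° − 35.84°| = 144.16°
144.16° > 2α = 66.05°  →  invalid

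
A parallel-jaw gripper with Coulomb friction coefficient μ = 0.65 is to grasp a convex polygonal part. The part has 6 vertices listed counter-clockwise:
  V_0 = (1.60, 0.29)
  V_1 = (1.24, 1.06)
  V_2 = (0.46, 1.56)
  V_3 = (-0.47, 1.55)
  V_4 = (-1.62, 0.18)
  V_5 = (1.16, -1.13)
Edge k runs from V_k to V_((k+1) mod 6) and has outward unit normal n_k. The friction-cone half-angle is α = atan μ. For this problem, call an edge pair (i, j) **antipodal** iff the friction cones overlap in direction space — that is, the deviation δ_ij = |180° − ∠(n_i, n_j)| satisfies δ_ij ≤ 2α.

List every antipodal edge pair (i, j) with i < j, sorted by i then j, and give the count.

α = atan 0.65 = 33.02°;  2α = 66.05°
n_0 = (+0.9059, +0.4235)
n_1 = (+0.5397, +0.8419)
n_2 = (-0.0108, +0.9999)
n_3 = (-0.7659, +0.6429)
n_4 = (-0.4263, -0.9046)
n_5 = (+0.9552, -0.2960)
  (0,1): δ = 147.72°  ·
  (0,2): δ = 114.44°  ·
  (0,3): δ = 65.07°  ✓
  (0,4): δ = 39.71°  ✓
  (0,5): δ = 137.73°  ·
  (1,2): δ = 146.72°  ·
  (1,3): δ = 97.35°  ·
  (1,4): δ = 7.43°  ✓
  (1,5): δ = 105.44°  ·
  (2,3): δ = 130.63°  ·
  (2,4): δ = 25.85°  ✓
  (2,5): δ = 72.17°  ·
  (3,4): δ = 75.22°  ·
  (3,5): δ = 22.79°  ✓
  (4,5): δ = 81.99°  ·
antipodal pairs: 5

count = 5; pairs: (0,3), (0,4), (1,4), (2,4), (3,5)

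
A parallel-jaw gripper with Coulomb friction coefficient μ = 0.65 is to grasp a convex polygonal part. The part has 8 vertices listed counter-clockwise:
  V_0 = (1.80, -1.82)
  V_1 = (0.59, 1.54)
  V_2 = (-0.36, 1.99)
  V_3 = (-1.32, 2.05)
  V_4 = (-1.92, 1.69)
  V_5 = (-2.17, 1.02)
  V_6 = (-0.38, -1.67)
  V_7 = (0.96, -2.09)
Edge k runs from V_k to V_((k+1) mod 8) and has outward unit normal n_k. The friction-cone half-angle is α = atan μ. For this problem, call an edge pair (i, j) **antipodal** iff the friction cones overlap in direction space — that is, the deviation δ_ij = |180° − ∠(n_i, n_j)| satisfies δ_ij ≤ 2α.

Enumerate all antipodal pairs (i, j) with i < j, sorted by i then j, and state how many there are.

α = atan 0.65 = 33.02°;  2α = 66.05°
n_0 = (+0.9409, +0.3388)
n_1 = (+0.4281, +0.9037)
n_2 = (+0.0624, +0.9981)
n_3 = (-0.5145, +0.8575)
n_4 = (-0.9369, +0.3496)
n_5 = (-0.8325, -0.5540)
n_6 = (-0.2991, -0.9542)
n_7 = (+0.3060, -0.9520)
  (0,1): δ = 135.15°  ·
  (0,2): δ = 113.38°  ·
  (0,3): δ = 78.84°  ·
  (0,4): δ = 40.27°  ✓
  (0,5): δ = 13.84°  ✓
  (0,6): δ = 52.79°  ✓
  (0,7): δ = 88.01°  ·
  (1,2): δ = 158.23°  ·
  (1,3): δ = 123.69°  ·
  (1,4): δ = 85.12°  ·
  (1,5): δ = 31.01°  ✓
  (1,6): δ = 7.94°  ✓
  (1,7): δ = 43.17°  ✓
  (2,3): δ = 145.46°  ·
  (2,4): δ = 106.89°  ·
  (2,5): δ = 52.78°  ✓
  (2,6): δ = 13.83°  ✓
  (2,7): δ = 21.40°  ✓
  (3,4): δ = 141.43°  ·
  (3,5): δ = 87.32°  ·
  (3,6): δ = 48.37°  ✓
  (3,7): δ = 13.14°  ✓
  (4,5): δ = 125.90°  ·
  (4,6): δ = 86.94°  ·
  (4,7): δ = 51.72°  ✓
  (5,6): δ = 141.04°  ·
  (5,7): δ = 105.82°  ·
  (6,7): δ = 144.78°  ·
antipodal pairs: 12

count = 12; pairs: (0,4), (0,5), (0,6), (1,5), (1,6), (1,7), (2,5), (2,6), (2,7), (3,6), (3,7), (4,7)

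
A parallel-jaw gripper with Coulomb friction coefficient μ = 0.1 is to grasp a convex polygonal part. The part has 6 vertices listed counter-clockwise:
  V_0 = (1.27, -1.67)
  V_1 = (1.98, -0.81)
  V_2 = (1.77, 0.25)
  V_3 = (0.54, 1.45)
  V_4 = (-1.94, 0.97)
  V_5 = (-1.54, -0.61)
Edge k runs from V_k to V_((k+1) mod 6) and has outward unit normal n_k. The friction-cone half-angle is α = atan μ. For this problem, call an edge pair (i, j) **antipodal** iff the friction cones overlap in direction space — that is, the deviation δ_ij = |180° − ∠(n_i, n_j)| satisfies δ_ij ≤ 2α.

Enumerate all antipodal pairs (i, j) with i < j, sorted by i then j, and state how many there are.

count = 1; pairs: (1,4)

α = atan 0.1 = 5.71°;  2α = 11.42°
n_0 = (+0.7712, -0.6366)
n_1 = (+0.9809, +0.1943)
n_2 = (+0.6983, +0.7158)
n_3 = (-0.1900, +0.9818)
n_4 = (-0.9694, -0.2454)
n_5 = (-0.3529, -0.9356)
  (0,1): δ = 129.25°  ·
  (0,2): δ = 94.75°  ·
  (0,3): δ = 39.50°  ·
  (0,4): δ = 53.75°  ·
  (0,5): δ = 108.87°  ·
  (1,2): δ = 145.50°  ·
  (1,3): δ = 90.25°  ·
  (1,4): δ = 3.00°  ✓
  (1,5): δ = 58.13°  ·
  (2,3): δ = 124.75°  ·
  (2,4): δ = 31.50°  ·
  (2,5): δ = 23.62°  ·
  (3,4): δ = 86.75°  ·
  (3,5): δ = 31.62°  ·
  (4,5): δ = 124.87°  ·
antipodal pairs: 1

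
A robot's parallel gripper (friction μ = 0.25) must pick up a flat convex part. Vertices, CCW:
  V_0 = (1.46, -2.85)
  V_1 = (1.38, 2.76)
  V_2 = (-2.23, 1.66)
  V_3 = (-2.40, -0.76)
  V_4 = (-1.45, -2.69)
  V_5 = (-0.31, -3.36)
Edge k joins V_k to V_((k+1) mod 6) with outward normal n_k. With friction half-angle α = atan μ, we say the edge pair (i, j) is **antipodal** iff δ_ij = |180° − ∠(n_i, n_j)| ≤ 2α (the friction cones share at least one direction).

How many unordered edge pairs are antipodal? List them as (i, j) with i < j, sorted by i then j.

count = 3; pairs: (0,2), (0,3), (1,5)

α = atan 0.25 = 14.04°;  2α = 28.07°
n_0 = (+0.9999, +0.0143)
n_1 = (-0.2915, +0.9566)
n_2 = (-0.9975, +0.0701)
n_3 = (-0.8972, -0.4416)
n_4 = (-0.5067, -0.8621)
n_5 = (+0.2769, -0.9609)
  (0,1): δ = 73.87°  ·
  (0,2): δ = 4.84°  ✓
  (0,3): δ = 25.39°  ✓
  (0,4): δ = 58.74°  ·
  (0,5): δ = 105.26°  ·
  (1,2): δ = 110.96°  ·
  (1,3): δ = 80.74°  ·
  (1,4): δ = 47.39°  ·
  (1,5): δ = 0.87°  ✓
  (2,3): δ = 149.77°  ·
  (2,4): δ = 116.43°  ·
  (2,5): δ = 69.91°  ·
  (3,4): δ = 146.65°  ·
  (3,5): δ = 100.13°  ·
  (4,5): δ = 133.48°  ·
antipodal pairs: 3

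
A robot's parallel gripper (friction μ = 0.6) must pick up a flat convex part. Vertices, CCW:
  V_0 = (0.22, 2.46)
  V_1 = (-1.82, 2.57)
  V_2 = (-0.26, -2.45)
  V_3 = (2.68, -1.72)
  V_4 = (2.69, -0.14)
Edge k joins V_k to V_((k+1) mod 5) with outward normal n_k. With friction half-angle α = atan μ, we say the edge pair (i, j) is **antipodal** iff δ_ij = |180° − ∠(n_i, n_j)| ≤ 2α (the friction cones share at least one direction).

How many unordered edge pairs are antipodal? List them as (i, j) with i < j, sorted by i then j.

count = 4; pairs: (0,2), (1,3), (1,4), (2,4)

α = atan 0.6 = 30.96°;  2α = 61.93°
n_0 = (+0.0538, +0.9985)
n_1 = (-0.9550, -0.2968)
n_2 = (+0.2410, -0.9705)
n_3 = (+1.0000, -0.0063)
n_4 = (+0.7250, +0.6887)
  (0,1): δ = 69.65°  ·
  (0,2): δ = 17.03°  ✓
  (0,3): δ = 92.72°  ·
  (0,4): δ = 136.62°  ·
  (1,2): δ = 93.32°  ·
  (1,3): δ = 17.63°  ✓
  (1,4): δ = 26.27°  ✓
  (2,3): δ = 104.31°  ·
  (2,4): δ = 60.41°  ✓
  (3,4): δ = 136.11°  ·
antipodal pairs: 4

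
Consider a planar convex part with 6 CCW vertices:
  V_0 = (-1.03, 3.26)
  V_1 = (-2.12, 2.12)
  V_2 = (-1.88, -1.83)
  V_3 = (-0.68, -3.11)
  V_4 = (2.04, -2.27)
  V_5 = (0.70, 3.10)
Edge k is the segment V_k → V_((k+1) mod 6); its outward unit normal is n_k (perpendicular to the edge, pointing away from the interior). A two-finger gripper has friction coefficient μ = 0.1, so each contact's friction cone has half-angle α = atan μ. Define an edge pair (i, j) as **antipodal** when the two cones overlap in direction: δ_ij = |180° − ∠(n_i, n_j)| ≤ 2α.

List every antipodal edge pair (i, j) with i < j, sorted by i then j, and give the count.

α = atan 0.1 = 5.71°;  2α = 11.42°
n_0 = (-0.7228, +0.6911)
n_1 = (-0.9982, -0.0606)
n_2 = (-0.7295, -0.6839)
n_3 = (+0.2951, -0.9555)
n_4 = (+0.9702, +0.2421)
n_5 = (+0.0921, +0.9958)
  (0,1): δ = 132.81°  ·
  (0,2): δ = 93.13°  ·
  (0,3): δ = 29.12°  ·
  (0,4): δ = 57.73°  ·
  (0,5): δ = 128.43°  ·
  (1,2): δ = 140.32°  ·
  (1,3): δ = 76.32°  ·
  (1,4): δ = 10.53°  ✓
  (1,5): δ = 81.24°  ·
  (2,3): δ = 115.99°  ·
  (2,4): δ = 29.14°  ·
  (2,5): δ = 41.56°  ·
  (3,4): δ = 93.15°  ·
  (3,5): δ = 22.45°  ·
  (4,5): δ = 109.30°  ·
antipodal pairs: 1

count = 1; pairs: (1,4)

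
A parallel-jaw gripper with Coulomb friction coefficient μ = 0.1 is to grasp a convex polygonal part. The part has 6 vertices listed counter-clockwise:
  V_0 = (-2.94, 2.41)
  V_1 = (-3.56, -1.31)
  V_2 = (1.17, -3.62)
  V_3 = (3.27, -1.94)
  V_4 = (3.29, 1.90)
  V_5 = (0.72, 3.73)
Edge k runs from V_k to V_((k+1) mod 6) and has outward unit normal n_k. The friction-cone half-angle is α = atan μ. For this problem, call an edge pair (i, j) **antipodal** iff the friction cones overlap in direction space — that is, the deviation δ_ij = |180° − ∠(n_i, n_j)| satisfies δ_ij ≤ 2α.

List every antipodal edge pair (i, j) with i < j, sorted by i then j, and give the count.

α = atan 0.1 = 5.71°;  2α = 11.42°
n_0 = (-0.9864, +0.1644)
n_1 = (-0.4388, -0.8986)
n_2 = (+0.6247, -0.7809)
n_3 = (+1.0000, -0.0052)
n_4 = (+0.5800, +0.8146)
n_5 = (-0.3393, +0.9407)
  (0,1): δ = 106.57°  ·
  (0,2): δ = 41.88°  ·
  (0,3): δ = 9.16°  ✓
  (0,4): δ = 64.01°  ·
  (0,5): δ = 119.29°  ·
  (1,2): δ = 115.31°  ·
  (1,3): δ = 64.27°  ·
  (1,4): δ = 9.42°  ✓
  (1,5): δ = 45.86°  ·
  (2,3): δ = 128.96°  ·
  (2,4): δ = 74.11°  ·
  (2,5): δ = 18.83°  ·
  (3,4): δ = 125.15°  ·
  (3,5): δ = 69.87°  ·
  (4,5): δ = 124.71°  ·
antipodal pairs: 2

count = 2; pairs: (0,3), (1,4)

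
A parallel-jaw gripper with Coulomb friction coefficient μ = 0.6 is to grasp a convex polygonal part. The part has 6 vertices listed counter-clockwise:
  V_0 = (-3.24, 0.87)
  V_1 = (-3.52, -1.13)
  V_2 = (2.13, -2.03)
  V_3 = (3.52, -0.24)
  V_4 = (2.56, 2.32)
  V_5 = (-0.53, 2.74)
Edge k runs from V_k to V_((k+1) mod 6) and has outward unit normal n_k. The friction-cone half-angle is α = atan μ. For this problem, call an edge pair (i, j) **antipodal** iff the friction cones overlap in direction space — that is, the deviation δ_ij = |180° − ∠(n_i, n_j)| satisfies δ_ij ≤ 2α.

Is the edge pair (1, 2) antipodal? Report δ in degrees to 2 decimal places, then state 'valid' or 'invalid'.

δ = 118.78°, invalid

α = atan 0.6 = 30.96°;  2α = 61.93°
edge 1: e_1 = (+5.65, -0.90);  n_1 = (-0.1573, -0.9875)
edge 2: e_2 = (+1.39, +1.79);  n_2 = (+0.7898, -0.6133)
∠(n_1, n_2) = 61.22°
δ = |180° − 61.22°| = 118.78°
118.78° > 2α = 61.93°  →  invalid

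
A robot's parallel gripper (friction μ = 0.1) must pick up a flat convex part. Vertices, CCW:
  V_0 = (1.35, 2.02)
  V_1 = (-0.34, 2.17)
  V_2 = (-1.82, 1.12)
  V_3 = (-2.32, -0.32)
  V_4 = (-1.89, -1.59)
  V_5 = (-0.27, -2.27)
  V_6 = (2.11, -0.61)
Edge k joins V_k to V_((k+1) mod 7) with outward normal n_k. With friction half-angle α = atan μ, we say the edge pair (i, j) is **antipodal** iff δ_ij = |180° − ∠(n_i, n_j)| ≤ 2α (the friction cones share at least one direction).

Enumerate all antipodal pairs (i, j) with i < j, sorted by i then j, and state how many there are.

α = atan 0.1 = 5.71°;  2α = 11.42°
n_0 = (+0.0884, +0.9961)
n_1 = (-0.5786, +0.8156)
n_2 = (-0.9447, +0.3280)
n_3 = (-0.9472, -0.3207)
n_4 = (-0.3870, -0.9221)
n_5 = (+0.5721, -0.8202)
n_6 = (+0.9607, +0.2776)
  (0,1): δ = 139.57°  ·
  (0,2): δ = 104.08°  ·
  (0,3): δ = 66.22°  ·
  (0,4): δ = 17.70°  ·
  (0,5): δ = 39.97°  ·
  (0,6): δ = 111.19°  ·
  (1,2): δ = 144.50°  ·
  (1,3): δ = 106.65°  ·
  (1,4): δ = 58.12°  ·
  (1,5): δ = 0.46°  ✓
  (1,6): δ = 70.76°  ·
  (2,3): δ = 142.15°  ·
  (2,4): δ = 93.62°  ·
  (2,5): δ = 35.96°  ·
  (2,6): δ = 35.27°  ·
  (3,4): δ = 131.48°  ·
  (3,5): δ = 73.81°  ·
  (3,6): δ = 2.59°  ✓
  (4,5): δ = 122.33°  ·
  (4,6): δ = 51.11°  ·
  (5,6): δ = 108.78°  ·
antipodal pairs: 2

count = 2; pairs: (1,5), (3,6)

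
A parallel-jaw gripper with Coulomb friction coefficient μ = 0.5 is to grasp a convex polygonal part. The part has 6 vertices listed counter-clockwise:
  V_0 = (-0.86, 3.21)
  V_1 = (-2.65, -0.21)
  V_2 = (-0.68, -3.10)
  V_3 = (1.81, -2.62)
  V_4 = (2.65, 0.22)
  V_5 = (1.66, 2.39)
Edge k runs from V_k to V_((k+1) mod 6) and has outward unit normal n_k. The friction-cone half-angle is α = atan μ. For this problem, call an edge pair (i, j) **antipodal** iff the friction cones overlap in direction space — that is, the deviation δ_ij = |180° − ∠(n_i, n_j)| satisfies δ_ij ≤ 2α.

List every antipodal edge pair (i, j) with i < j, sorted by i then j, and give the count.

α = atan 0.5 = 26.57°;  2α = 53.13°
n_0 = (-0.8860, +0.4637)
n_1 = (-0.8263, -0.5632)
n_2 = (+0.1893, -0.9819)
n_3 = (+0.9589, -0.2836)
n_4 = (+0.9098, +0.4151)
n_5 = (+0.3094, +0.9509)
  (0,1): δ = 118.09°  ·
  (0,2): δ = 51.46°  ✓
  (0,3): δ = 11.15°  ✓
  (0,4): δ = 52.15°  ✓
  (0,5): δ = 99.60°  ·
  (1,2): δ = 113.37°  ·
  (1,3): δ = 50.76°  ✓
  (1,4): δ = 9.76°  ✓
  (1,5): δ = 37.69°  ✓
  (2,3): δ = 117.39°  ·
  (2,4): δ = 76.39°  ·
  (2,5): δ = 28.94°  ✓
  (3,4): δ = 139.00°  ·
  (3,5): δ = 91.55°  ·
  (4,5): δ = 132.55°  ·
antipodal pairs: 7

count = 7; pairs: (0,2), (0,3), (0,4), (1,3), (1,4), (1,5), (2,5)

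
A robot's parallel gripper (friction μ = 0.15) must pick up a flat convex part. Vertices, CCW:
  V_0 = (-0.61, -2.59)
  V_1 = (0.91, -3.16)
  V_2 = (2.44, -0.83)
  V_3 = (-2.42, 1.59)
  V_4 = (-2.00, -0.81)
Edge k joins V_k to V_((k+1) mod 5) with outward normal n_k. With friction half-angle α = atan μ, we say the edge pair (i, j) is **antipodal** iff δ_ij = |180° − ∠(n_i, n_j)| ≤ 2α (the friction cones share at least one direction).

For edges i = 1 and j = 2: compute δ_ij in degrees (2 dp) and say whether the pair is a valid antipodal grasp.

δ = 83.18°, invalid

α = atan 0.15 = 8.53°;  2α = 17.06°
edge 1: e_1 = (+1.53, +2.33);  n_1 = (+0.8359, -0.5489)
edge 2: e_2 = (-4.86, +2.42);  n_2 = (+0.4457, +0.8952)
∠(n_1, n_2) = 96.82°
δ = |180° − 96.82°| = 83.18°
83.18° > 2α = 17.06°  →  invalid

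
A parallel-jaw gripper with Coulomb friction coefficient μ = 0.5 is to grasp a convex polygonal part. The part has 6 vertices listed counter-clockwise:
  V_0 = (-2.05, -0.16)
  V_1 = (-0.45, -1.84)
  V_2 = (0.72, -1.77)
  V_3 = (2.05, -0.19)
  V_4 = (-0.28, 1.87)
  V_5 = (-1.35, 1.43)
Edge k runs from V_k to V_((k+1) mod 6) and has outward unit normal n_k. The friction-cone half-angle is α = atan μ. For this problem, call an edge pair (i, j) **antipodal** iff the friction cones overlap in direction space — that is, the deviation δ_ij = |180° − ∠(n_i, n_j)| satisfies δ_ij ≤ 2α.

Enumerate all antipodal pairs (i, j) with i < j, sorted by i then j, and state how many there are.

count = 5; pairs: (0,3), (1,3), (1,4), (2,4), (2,5)

α = atan 0.5 = 26.57°;  2α = 53.13°
n_0 = (-0.7241, -0.6897)
n_1 = (+0.0597, -0.9982)
n_2 = (+0.7650, -0.6440)
n_3 = (+0.6624, +0.7492)
n_4 = (-0.3803, +0.9249)
n_5 = (-0.9152, +0.4029)
  (0,1): δ = 130.18°  ·
  (0,2): δ = 83.69°  ·
  (0,3): δ = 4.92°  ✓
  (0,4): δ = 68.75°  ·
  (0,5): δ = 112.64°  ·
  (1,2): δ = 133.51°  ·
  (1,3): δ = 44.90°  ✓
  (1,4): δ = 18.93°  ✓
  (1,5): δ = 62.81°  ·
  (2,3): δ = 91.39°  ·
  (2,4): δ = 27.56°  ✓
  (2,5): δ = 16.33°  ✓
  (3,4): δ = 116.17°  ·
  (3,5): δ = 72.28°  ·
  (4,5): δ = 136.11°  ·
antipodal pairs: 5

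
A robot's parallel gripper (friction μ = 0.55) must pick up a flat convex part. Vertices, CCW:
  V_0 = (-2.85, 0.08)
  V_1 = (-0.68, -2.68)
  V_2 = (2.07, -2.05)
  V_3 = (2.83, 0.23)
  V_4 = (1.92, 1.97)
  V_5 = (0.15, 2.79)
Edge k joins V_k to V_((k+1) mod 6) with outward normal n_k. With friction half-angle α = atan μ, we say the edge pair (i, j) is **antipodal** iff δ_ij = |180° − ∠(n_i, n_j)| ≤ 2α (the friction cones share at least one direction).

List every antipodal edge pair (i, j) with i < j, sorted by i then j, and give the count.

count = 6; pairs: (0,2), (0,3), (0,4), (1,4), (1,5), (2,5)

α = atan 0.55 = 28.81°;  2α = 57.62°
n_0 = (-0.7861, -0.6181)
n_1 = (+0.2233, -0.9747)
n_2 = (+0.9487, -0.3162)
n_3 = (+0.8861, +0.4634)
n_4 = (+0.4204, +0.9074)
n_5 = (-0.6703, +0.7421)
  (0,1): δ = 115.27°  ·
  (0,2): δ = 56.61°  ✓
  (0,3): δ = 10.57°  ✓
  (0,4): δ = 26.97°  ✓
  (0,5): δ = 93.92°  ·
  (1,2): δ = 121.34°  ·
  (1,3): δ = 75.29°  ·
  (1,4): δ = 37.76°  ✓
  (1,5): δ = 29.19°  ✓
  (2,3): δ = 133.96°  ·
  (2,4): δ = 96.42°  ·
  (2,5): δ = 29.47°  ✓
  (3,4): δ = 142.47°  ·
  (3,5): δ = 75.52°  ·
  (4,5): δ = 113.05°  ·
antipodal pairs: 6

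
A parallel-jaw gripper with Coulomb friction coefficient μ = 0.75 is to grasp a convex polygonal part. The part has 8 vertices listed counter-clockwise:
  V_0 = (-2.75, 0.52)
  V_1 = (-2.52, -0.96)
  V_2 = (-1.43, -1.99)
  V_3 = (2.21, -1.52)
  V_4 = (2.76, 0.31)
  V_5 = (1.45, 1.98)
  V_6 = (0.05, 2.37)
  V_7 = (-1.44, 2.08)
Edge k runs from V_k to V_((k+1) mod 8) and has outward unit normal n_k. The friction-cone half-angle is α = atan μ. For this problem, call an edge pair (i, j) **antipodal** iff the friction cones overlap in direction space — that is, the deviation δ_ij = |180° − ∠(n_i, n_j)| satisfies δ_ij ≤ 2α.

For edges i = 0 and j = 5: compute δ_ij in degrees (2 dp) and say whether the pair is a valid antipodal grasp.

α = atan 0.75 = 36.87°;  2α = 73.74°
edge 0: e_0 = (+0.23, -1.48);  n_0 = (-0.9881, -0.1536)
edge 5: e_5 = (-1.40, +0.39);  n_5 = (+0.2684, +0.9633)
∠(n_0, n_5) = 114.40°
δ = |180° − 114.40°| = 65.60°
65.60° ≤ 2α = 73.74°  →  valid

δ = 65.60°, valid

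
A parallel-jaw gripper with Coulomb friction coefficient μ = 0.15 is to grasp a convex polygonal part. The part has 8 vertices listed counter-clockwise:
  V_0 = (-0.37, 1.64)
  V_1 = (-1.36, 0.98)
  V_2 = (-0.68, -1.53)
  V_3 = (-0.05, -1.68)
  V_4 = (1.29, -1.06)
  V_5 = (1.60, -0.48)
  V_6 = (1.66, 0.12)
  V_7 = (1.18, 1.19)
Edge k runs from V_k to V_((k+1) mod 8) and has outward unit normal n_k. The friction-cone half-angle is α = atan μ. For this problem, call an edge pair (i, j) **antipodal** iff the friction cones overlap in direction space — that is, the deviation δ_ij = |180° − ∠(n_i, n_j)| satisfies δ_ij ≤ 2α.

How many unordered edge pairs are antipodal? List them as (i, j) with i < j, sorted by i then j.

count = 3; pairs: (0,3), (1,6), (2,7)

α = atan 0.15 = 8.53°;  2α = 17.06°
n_0 = (-0.5547, +0.8321)
n_1 = (-0.9652, -0.2615)
n_2 = (-0.2316, -0.9728)
n_3 = (+0.4199, -0.9076)
n_4 = (+0.8819, -0.4714)
n_5 = (+0.9950, -0.0995)
n_6 = (+0.9124, +0.4093)
n_7 = (+0.2788, +0.9603)
  (0,1): δ = 108.53°  ·
  (0,2): δ = 47.08°  ·
  (0,3): δ = 8.86°  ✓
  (0,4): δ = 28.19°  ·
  (0,5): δ = 50.60°  ·
  (0,6): δ = 80.47°  ·
  (0,7): δ = 130.12°  ·
  (1,2): δ = 118.55°  ·
  (1,3): δ = 80.33°  ·
  (1,4): δ = 43.28°  ·
  (1,5): δ = 20.87°  ·
  (1,6): δ = 9.00°  ✓
  (1,7): δ = 58.65°  ·
  (2,3): δ = 141.78°  ·
  (2,4): δ = 104.73°  ·
  (2,5): δ = 82.32°  ·
  (2,6): δ = 52.45°  ·
  (2,7): δ = 2.80°  ✓
  (3,4): δ = 142.95°  ·
  (3,5): δ = 120.54°  ·
  (3,6): δ = 90.67°  ·
  (3,7): δ = 41.02°  ·
  (4,5): δ = 157.59°  ·
  (4,6): δ = 127.72°  ·
  (4,7): δ = 78.07°  ·
  (5,6): δ = 150.13°  ·
  (5,7): δ = 100.48°  ·
  (6,7): δ = 130.35°  ·
antipodal pairs: 3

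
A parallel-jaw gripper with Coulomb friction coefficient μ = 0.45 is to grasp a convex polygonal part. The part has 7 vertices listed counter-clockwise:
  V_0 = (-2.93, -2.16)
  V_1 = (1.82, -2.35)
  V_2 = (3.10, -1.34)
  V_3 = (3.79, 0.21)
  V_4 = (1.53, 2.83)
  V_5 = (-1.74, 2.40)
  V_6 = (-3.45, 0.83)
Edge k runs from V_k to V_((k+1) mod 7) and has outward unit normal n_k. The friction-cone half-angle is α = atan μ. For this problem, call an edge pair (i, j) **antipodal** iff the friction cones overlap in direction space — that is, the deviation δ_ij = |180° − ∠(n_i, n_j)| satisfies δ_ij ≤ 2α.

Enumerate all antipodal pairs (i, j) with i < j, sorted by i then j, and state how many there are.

count = 8; pairs: (0,3), (0,4), (0,5), (1,4), (1,5), (2,5), (2,6), (3,6)

α = atan 0.45 = 24.23°;  2α = 48.46°
n_0 = (-0.0400, -0.9992)
n_1 = (+0.6194, -0.7850)
n_2 = (+0.9136, -0.4067)
n_3 = (+0.7572, +0.6532)
n_4 = (-0.1304, +0.9915)
n_5 = (-0.6763, +0.7366)
n_6 = (-0.9852, -0.1713)
  (0,1): δ = 139.43°  ·
  (0,2): δ = 111.71°  ·
  (0,3): δ = 46.93°  ✓
  (0,4): δ = 9.78°  ✓
  (0,5): δ = 44.85°  ✓
  (0,6): δ = 102.16°  ·
  (1,2): δ = 152.27°  ·
  (1,3): δ = 87.49°  ·
  (1,4): δ = 30.78°  ✓
  (1,5): δ = 4.28°  ✓
  (1,6): δ = 61.59°  ·
  (2,3): δ = 115.22°  ·
  (2,4): δ = 58.51°  ·
  (2,5): δ = 23.45°  ✓
  (2,6): δ = 33.86°  ✓
  (3,4): δ = 123.29°  ·
  (3,5): δ = 88.22°  ·
  (3,6): δ = 30.92°  ✓
  (4,5): δ = 144.94°  ·
  (4,6): δ = 87.63°  ·
  (5,6): δ = 122.69°  ·
antipodal pairs: 8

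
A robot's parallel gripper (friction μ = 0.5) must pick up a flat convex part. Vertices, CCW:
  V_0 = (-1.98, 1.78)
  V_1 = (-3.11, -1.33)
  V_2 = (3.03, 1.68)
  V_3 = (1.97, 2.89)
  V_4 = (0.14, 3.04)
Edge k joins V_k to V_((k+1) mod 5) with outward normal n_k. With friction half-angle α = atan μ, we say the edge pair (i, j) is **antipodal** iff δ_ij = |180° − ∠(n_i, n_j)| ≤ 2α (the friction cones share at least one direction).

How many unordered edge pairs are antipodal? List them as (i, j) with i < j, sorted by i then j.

α = atan 0.5 = 26.57°;  2α = 53.13°
n_0 = (-0.9399, +0.3415)
n_1 = (+0.4402, -0.8979)
n_2 = (+0.7522, +0.6589)
n_3 = (+0.0817, +0.9967)
n_4 = (-0.5109, +0.8596)
  (0,1): δ = 43.92°  ✓
  (0,2): δ = 61.19°  ·
  (0,3): δ = 105.28°  ·
  (0,4): δ = 140.69°  ·
  (1,2): δ = 74.90°  ·
  (1,3): δ = 30.80°  ✓
  (1,4): δ = 4.61°  ✓
  (2,3): δ = 135.91°  ·
  (2,4): δ = 100.49°  ·
  (3,4): δ = 144.59°  ·
antipodal pairs: 3

count = 3; pairs: (0,1), (1,3), (1,4)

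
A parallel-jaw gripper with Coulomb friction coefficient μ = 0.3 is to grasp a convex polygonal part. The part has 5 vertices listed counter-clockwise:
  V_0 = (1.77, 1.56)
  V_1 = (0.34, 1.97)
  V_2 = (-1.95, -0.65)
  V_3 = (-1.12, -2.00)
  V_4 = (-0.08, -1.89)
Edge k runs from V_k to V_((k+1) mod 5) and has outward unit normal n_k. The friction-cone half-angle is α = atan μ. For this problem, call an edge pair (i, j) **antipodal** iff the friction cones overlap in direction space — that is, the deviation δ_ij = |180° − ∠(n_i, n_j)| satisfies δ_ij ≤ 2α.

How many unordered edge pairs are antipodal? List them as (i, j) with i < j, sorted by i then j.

count = 2; pairs: (0,3), (1,4)

α = atan 0.3 = 16.70°;  2α = 33.40°
n_0 = (+0.2756, +0.9613)
n_1 = (-0.7529, +0.6581)
n_2 = (-0.8519, -0.5237)
n_3 = (+0.1052, -0.9945)
n_4 = (+0.8813, -0.4726)
  (0,1): δ = 115.16°  ·
  (0,2): δ = 42.42°  ·
  (0,3): δ = 22.04°  ✓
  (0,4): δ = 77.80°  ·
  (1,2): δ = 107.26°  ·
  (1,3): δ = 42.81°  ·
  (1,4): δ = 12.95°  ✓
  (2,3): δ = 115.55°  ·
  (2,4): δ = 59.79°  ·
  (3,4): δ = 124.24°  ·
antipodal pairs: 2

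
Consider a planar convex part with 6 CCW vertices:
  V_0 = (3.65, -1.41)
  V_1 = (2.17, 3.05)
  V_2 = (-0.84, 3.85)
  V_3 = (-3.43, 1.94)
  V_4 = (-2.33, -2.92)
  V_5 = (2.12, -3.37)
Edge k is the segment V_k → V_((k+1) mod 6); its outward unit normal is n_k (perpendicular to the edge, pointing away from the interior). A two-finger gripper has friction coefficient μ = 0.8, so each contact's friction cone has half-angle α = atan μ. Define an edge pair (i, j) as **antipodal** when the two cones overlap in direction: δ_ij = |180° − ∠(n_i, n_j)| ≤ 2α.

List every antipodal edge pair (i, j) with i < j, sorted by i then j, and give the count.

count = 9; pairs: (0,2), (0,3), (0,4), (1,3), (1,4), (1,5), (2,4), (2,5), (3,5)

α = atan 0.8 = 38.66°;  2α = 77.32°
n_0 = (+0.9491, +0.3150)
n_1 = (+0.2569, +0.9664)
n_2 = (-0.5935, +0.8048)
n_3 = (-0.9753, -0.2208)
n_4 = (-0.1006, -0.9949)
n_5 = (+0.7883, -0.6153)
  (0,1): δ = 123.24°  ·
  (0,2): δ = 71.95°  ✓
  (0,3): δ = 5.60°  ✓
  (0,4): δ = 65.87°  ✓
  (0,5): δ = 123.67°  ·
  (1,2): δ = 128.71°  ·
  (1,3): δ = 62.36°  ✓
  (1,4): δ = 9.11°  ✓
  (1,5): δ = 66.91°  ✓
  (2,3): δ = 113.65°  ·
  (2,4): δ = 42.18°  ✓
  (2,5): δ = 15.62°  ✓
  (3,4): δ = 108.53°  ·
  (3,5): δ = 50.73°  ✓
  (4,5): δ = 122.20°  ·
antipodal pairs: 9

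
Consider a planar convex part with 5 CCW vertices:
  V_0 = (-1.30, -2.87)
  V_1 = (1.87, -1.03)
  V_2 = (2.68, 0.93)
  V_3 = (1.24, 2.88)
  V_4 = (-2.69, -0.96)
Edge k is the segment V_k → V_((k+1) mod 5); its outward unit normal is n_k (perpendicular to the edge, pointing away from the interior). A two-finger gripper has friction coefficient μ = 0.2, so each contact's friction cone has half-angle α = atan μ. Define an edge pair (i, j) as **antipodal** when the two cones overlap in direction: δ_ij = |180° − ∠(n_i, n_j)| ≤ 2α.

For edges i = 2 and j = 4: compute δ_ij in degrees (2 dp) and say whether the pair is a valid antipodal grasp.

α = atan 0.2 = 11.31°;  2α = 22.62°
edge 2: e_2 = (-1.44, +1.95);  n_2 = (+0.8044, +0.5940)
edge 4: e_4 = (+1.39, -1.91);  n_4 = (-0.8086, -0.5884)
∠(n_2, n_4) = 179.60°
δ = |180° − 179.60°| = 0.40°
0.40° ≤ 2α = 22.62°  →  valid

δ = 0.40°, valid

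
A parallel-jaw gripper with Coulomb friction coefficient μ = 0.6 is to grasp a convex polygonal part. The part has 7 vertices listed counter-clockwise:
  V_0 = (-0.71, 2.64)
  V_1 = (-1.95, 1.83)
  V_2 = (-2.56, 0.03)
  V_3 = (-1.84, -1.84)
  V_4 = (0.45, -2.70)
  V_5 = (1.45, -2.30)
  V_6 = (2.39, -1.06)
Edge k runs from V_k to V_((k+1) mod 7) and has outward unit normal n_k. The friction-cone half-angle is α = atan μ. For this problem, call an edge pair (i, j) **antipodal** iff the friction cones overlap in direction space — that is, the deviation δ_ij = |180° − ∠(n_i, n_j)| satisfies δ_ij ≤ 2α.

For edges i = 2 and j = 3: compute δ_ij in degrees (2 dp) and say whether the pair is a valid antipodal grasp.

δ = 131.64°, invalid

α = atan 0.6 = 30.96°;  2α = 61.93°
edge 2: e_2 = (+0.72, -1.87);  n_2 = (-0.9332, -0.3593)
edge 3: e_3 = (+2.29, -0.86);  n_3 = (-0.3516, -0.9362)
∠(n_2, n_3) = 48.36°
δ = |180° − 48.36°| = 131.64°
131.64° > 2α = 61.93°  →  invalid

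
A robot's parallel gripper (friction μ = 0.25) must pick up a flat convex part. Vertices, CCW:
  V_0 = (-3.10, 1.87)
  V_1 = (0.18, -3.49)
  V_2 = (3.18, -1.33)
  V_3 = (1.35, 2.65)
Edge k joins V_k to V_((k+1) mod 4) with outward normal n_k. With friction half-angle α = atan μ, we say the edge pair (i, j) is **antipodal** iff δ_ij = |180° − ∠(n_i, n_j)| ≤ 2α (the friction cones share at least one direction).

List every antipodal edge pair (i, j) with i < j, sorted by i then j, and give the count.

α = atan 0.25 = 14.04°;  2α = 28.07°
n_0 = (-0.8530, -0.5220)
n_1 = (+0.5843, -0.8115)
n_2 = (+0.9086, +0.4178)
n_3 = (-0.1726, +0.9850)
  (0,1): δ = 85.71°  ·
  (0,2): δ = 6.77°  ✓
  (0,3): δ = 68.48°  ·
  (1,2): δ = 101.06°  ·
  (1,3): δ = 25.81°  ✓
  (2,3): δ = 104.75°  ·
antipodal pairs: 2

count = 2; pairs: (0,2), (1,3)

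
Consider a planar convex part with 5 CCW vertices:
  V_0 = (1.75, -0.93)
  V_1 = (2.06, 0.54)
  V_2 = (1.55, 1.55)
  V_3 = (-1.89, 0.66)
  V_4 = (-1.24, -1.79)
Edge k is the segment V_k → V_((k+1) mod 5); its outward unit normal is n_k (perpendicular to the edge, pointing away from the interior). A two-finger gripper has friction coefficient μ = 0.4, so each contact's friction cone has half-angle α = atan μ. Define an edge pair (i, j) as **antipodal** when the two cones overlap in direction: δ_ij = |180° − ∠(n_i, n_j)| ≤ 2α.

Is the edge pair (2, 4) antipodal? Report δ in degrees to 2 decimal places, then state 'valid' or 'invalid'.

δ = 1.54°, valid

α = atan 0.4 = 21.80°;  2α = 43.60°
edge 2: e_2 = (-3.44, -0.89);  n_2 = (-0.2505, +0.9681)
edge 4: e_4 = (+2.99, +0.86);  n_4 = (+0.2764, -0.9610)
∠(n_2, n_4) = 178.46°
δ = |180° − 178.46°| = 1.54°
1.54° ≤ 2α = 43.60°  →  valid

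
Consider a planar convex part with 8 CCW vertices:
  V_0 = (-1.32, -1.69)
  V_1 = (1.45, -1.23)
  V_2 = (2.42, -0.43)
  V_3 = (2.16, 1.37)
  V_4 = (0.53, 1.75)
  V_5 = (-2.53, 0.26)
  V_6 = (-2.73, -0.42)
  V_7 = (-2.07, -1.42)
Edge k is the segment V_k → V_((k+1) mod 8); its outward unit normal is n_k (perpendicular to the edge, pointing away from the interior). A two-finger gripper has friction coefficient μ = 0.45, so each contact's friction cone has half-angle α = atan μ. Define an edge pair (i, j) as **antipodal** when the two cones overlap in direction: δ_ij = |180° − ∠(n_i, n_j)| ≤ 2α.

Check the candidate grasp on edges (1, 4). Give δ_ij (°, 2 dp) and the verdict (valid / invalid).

δ = 13.55°, valid

α = atan 0.45 = 24.23°;  2α = 48.46°
edge 1: e_1 = (+0.97, +0.80);  n_1 = (+0.6363, -0.7715)
edge 4: e_4 = (-3.06, -1.49);  n_4 = (-0.4378, +0.8991)
∠(n_1, n_4) = 166.45°
δ = |180° − 166.45°| = 13.55°
13.55° ≤ 2α = 48.46°  →  valid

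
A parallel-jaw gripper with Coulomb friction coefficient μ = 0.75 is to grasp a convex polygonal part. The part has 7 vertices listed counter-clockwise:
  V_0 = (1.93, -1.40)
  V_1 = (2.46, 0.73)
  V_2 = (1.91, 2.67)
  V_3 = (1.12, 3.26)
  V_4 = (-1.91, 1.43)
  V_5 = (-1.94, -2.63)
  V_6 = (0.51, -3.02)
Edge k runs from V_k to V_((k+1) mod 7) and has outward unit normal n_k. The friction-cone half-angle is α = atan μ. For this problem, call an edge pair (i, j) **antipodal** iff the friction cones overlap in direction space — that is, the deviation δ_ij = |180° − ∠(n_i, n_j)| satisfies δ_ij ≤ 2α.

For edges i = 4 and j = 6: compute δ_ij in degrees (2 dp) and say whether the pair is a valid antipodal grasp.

α = atan 0.75 = 36.87°;  2α = 73.74°
edge 4: e_4 = (-0.03, -4.06);  n_4 = (-1.0000, +0.0074)
edge 6: e_6 = (+1.42, +1.62);  n_6 = (+0.7520, -0.6592)
∠(n_4, n_6) = 139.19°
δ = |180° − 139.19°| = 40.81°
40.81° ≤ 2α = 73.74°  →  valid

δ = 40.81°, valid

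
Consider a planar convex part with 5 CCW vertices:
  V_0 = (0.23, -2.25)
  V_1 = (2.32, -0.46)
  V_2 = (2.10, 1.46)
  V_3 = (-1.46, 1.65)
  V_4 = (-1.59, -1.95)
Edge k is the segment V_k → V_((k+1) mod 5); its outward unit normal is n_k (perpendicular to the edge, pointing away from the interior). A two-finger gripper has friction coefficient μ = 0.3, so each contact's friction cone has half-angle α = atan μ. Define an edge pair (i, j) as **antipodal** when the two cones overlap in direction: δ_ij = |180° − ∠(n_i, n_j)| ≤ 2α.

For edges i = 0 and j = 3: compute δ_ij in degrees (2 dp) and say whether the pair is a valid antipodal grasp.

α = atan 0.3 = 16.70°;  2α = 33.40°
edge 0: e_0 = (+2.09, +1.79);  n_0 = (+0.6505, -0.7595)
edge 3: e_3 = (-0.13, -3.60);  n_3 = (-0.9993, +0.0361)
∠(n_0, n_3) = 132.65°
δ = |180° − 132.65°| = 47.35°
47.35° > 2α = 33.40°  →  invalid

δ = 47.35°, invalid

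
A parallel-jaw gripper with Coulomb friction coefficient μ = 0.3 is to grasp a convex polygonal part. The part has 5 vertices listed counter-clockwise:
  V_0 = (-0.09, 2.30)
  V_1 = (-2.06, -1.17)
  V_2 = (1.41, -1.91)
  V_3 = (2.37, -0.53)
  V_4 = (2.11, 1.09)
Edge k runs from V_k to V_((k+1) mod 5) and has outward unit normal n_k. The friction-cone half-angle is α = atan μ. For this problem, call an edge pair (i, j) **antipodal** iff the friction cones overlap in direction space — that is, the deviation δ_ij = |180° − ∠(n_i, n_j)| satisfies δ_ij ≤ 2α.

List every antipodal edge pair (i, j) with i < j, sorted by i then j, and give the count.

α = atan 0.3 = 16.70°;  2α = 33.40°
n_0 = (-0.8696, +0.4937)
n_1 = (-0.2086, -0.9780)
n_2 = (+0.8209, -0.5711)
n_3 = (+0.9874, +0.1585)
n_4 = (+0.4819, +0.8762)
  (0,1): δ = 72.45°  ·
  (0,2): δ = 5.24°  ✓
  (0,3): δ = 38.70°  ·
  (0,4): δ = 90.77°  ·
  (1,2): δ = 112.79°  ·
  (1,3): δ = 68.84°  ·
  (1,4): δ = 16.77°  ✓
  (2,3): δ = 136.06°  ·
  (2,4): δ = 83.99°  ·
  (3,4): δ = 127.93°  ·
antipodal pairs: 2

count = 2; pairs: (0,2), (1,4)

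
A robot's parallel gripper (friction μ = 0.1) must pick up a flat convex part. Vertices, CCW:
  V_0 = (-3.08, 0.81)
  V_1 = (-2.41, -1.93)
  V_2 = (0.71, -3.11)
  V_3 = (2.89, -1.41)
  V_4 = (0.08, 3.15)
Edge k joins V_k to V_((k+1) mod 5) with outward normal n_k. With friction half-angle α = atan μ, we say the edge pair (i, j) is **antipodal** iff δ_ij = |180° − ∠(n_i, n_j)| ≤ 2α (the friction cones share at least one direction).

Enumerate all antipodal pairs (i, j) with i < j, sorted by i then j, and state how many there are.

α = atan 0.1 = 5.71°;  2α = 11.42°
n_0 = (-0.9714, -0.2375)
n_1 = (-0.3538, -0.9353)
n_2 = (+0.6149, -0.7886)
n_3 = (+0.8513, +0.5246)
n_4 = (-0.5951, +0.8036)
  (0,1): δ = 124.46°  ·
  (0,2): δ = 65.79°  ·
  (0,3): δ = 17.90°  ·
  (0,4): δ = 112.78°  ·
  (1,2): δ = 121.34°  ·
  (1,3): δ = 37.64°  ·
  (1,4): δ = 57.24°  ·
  (2,3): δ = 96.31°  ·
  (2,4): δ = 1.43°  ✓
  (3,4): δ = 85.12°  ·
antipodal pairs: 1

count = 1; pairs: (2,4)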